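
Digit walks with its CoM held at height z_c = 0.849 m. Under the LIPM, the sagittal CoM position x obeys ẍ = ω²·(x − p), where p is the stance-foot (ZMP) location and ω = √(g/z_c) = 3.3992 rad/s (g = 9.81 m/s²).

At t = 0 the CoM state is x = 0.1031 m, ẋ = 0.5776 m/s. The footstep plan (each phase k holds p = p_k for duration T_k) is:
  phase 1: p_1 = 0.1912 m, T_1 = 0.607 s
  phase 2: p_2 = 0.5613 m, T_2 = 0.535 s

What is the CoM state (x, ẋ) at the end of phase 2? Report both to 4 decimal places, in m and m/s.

phase 1: p=0.1912, T=0.607, ωT=2.063314, cosh=3.999525, sinh=3.872493; start (x,ẋ)=(0.103100, 0.577600) → end (x,ẋ)=(0.496865, 1.150432)
phase 2: p=0.5613, T=0.535, ωT=1.818572, cosh=3.162654, sinh=3.000397; start (x,ẋ)=(0.496865, 1.150432) → end (x,ẋ)=(1.372974, 2.981248)

x = 1.3730, ẋ = 2.9812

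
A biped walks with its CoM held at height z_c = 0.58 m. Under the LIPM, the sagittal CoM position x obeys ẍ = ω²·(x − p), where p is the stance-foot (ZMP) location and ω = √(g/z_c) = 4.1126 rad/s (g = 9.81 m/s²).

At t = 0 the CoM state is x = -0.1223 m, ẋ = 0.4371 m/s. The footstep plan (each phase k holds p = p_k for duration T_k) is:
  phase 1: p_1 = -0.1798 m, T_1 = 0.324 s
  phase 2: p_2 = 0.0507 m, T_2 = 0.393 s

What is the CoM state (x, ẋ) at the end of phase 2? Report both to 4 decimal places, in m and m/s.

x = 1.0090, ẋ = 4.1398

phase 1: p=-0.1798, T=0.324, ωT=1.332482, cosh=2.027131, sinh=1.763310; start (x,ẋ)=(-0.122300, 0.437100) → end (x,ẋ)=(0.124170, 1.303037)
phase 2: p=0.0507, T=0.393, ωT=1.616252, cosh=2.616414, sinh=2.417772; start (x,ẋ)=(0.124170, 1.303037) → end (x,ẋ)=(1.008976, 4.139821)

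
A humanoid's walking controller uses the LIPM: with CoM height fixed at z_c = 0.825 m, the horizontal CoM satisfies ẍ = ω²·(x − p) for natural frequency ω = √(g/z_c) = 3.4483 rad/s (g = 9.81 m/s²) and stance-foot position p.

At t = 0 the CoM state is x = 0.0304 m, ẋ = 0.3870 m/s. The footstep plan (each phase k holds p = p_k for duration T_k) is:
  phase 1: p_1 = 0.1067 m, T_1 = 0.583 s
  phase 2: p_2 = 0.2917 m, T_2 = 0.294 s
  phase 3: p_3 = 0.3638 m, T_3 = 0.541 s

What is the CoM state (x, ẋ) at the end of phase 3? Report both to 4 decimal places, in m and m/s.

phase 1: p=0.1067, T=0.583, ωT=2.010359, cosh=3.799969, sinh=3.666028; start (x,ẋ)=(0.030400, 0.387000) → end (x,ẋ)=(0.228198, 0.506036)
phase 2: p=0.2917, T=0.294, ωT=1.013800, cosh=1.559446, sinh=1.196609; start (x,ẋ)=(0.228198, 0.506036) → end (x,ẋ)=(0.368274, 0.527110)
phase 3: p=0.3638, T=0.541, ωT=1.865530, cosh=3.307087, sinh=3.152273; start (x,ẋ)=(0.368274, 0.527110) → end (x,ẋ)=(0.860453, 1.791826)

x = 0.8605, ẋ = 1.7918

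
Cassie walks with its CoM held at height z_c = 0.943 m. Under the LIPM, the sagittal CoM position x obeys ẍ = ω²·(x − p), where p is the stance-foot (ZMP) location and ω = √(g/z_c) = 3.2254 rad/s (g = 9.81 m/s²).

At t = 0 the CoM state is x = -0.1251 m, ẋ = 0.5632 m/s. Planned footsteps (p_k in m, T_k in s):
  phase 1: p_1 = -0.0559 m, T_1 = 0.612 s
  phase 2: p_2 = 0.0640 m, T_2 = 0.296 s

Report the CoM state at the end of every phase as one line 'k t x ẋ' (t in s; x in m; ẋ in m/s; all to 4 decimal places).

phase 1: p=-0.0559, T=0.612, ωT=1.973945, cosh=3.668964, sinh=3.530056; start (x,ẋ)=(-0.125100, 0.563200) → end (x,ẋ)=(0.306605, 1.278460)
phase 2: p=0.0640, T=0.296, ωT=0.954718, cosh=1.491430, sinh=1.106509; start (x,ẋ)=(0.306605, 1.278460) → end (x,ẋ)=(0.864418, 2.772574)

1 0.6120 0.3066 1.2785
2 0.9080 0.8644 2.7726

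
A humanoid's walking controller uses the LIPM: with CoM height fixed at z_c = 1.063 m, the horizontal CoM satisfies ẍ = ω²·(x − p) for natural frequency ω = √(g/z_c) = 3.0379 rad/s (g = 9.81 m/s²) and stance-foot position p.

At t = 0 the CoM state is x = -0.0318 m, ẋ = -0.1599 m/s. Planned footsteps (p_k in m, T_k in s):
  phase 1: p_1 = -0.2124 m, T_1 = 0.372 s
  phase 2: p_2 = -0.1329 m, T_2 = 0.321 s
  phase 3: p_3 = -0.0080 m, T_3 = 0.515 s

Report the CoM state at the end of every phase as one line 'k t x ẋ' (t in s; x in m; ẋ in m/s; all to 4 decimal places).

1 0.3720 0.0234 0.4873
2 0.6930 0.2862 1.2778
3 1.2080 1.6873 5.2304

phase 1: p=-0.2124, T=0.372, ωT=1.130099, cosh=1.709482, sinh=1.386481; start (x,ẋ)=(-0.031800, -0.159900) → end (x,ẋ)=(0.023355, 0.487339)
phase 2: p=-0.1329, T=0.321, ωT=0.975166, cosh=1.514368, sinh=1.137239; start (x,ẋ)=(0.023355, 0.487339) → end (x,ẋ)=(0.286163, 1.277843)
phase 3: p=-0.0080, T=0.515, ωT=1.564519, cosh=2.494781, sinh=2.285592; start (x,ẋ)=(0.286163, 1.277843) → end (x,ẋ)=(1.687270, 5.230431)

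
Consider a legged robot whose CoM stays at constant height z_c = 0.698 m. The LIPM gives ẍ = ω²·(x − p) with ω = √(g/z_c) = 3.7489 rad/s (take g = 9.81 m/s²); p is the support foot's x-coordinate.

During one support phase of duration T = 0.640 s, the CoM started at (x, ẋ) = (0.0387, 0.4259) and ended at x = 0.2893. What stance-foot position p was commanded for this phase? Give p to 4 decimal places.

p = 0.1200

ωT = 3.7489·0.640 = 2.399296; cosh(ωT) = 5.553100, sinh(ωT) = 5.462318
x(T) = p + (x₀−p)·cosh(ωT) + (ẋ₀/ω)·sinh(ωT) ⇒ p·(1 − cosh) = x(T) − x₀·cosh − (ẋ₀/ω)·sinh
numerator   = 0.2893 − (0.0387)·5.553100 − (0.4259/3.7489)·5.462318 = -0.546161
denominator = 1 − 5.553100 = -4.553100
p = -0.546161 / -4.553100 = 0.1200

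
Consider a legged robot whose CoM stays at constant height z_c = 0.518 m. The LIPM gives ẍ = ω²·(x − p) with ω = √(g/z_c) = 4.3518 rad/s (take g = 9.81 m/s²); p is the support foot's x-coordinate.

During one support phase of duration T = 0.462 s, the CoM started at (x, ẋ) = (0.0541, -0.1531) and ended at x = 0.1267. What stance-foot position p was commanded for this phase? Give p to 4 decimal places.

ωT = 4.3518·0.462 = 2.010532; cosh(ωT) = 3.800602, sinh(ωT) = 3.666684
x(T) = p + (x₀−p)·cosh(ωT) + (ẋ₀/ω)·sinh(ωT) ⇒ p·(1 − cosh) = x(T) − x₀·cosh − (ẋ₀/ω)·sinh
numerator   = 0.1267 − (0.0541)·3.800602 − (-0.1531/4.3518)·3.666684 = 0.050084
denominator = 1 − 3.800602 = -2.800602
p = 0.050084 / -2.800602 = -0.0179

p = -0.0179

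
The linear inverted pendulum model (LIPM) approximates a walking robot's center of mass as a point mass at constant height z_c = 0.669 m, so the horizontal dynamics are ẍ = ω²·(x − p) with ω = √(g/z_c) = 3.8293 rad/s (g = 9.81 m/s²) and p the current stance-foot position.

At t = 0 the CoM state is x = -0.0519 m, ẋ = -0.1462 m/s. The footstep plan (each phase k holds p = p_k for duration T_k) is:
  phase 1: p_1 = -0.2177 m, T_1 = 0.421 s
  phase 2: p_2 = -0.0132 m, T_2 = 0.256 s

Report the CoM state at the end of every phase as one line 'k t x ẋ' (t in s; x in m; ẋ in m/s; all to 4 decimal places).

phase 1: p=-0.2177, T=0.421, ωT=1.612135, cosh=2.606483, sinh=2.407022; start (x,ẋ)=(-0.051900, -0.146200) → end (x,ẋ)=(0.122556, 1.147145)
phase 2: p=-0.0132, T=0.256, ωT=0.980301, cosh=1.520228, sinh=1.145030; start (x,ẋ)=(0.122556, 1.147145) → end (x,ẋ)=(0.536198, 2.339169)

1 0.4210 0.1226 1.1471
2 0.6770 0.5362 2.3392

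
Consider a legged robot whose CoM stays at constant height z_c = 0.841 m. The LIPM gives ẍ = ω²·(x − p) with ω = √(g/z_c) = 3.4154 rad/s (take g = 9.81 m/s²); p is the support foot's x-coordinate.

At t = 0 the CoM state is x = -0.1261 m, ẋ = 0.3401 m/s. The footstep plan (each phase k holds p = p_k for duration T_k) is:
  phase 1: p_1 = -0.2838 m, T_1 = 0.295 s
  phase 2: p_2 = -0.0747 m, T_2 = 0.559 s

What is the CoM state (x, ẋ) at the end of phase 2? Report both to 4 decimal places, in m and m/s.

x = 1.5833, ẋ = 5.7578

phase 1: p=-0.2838, T=0.295, ωT=1.007543, cosh=1.551989, sinh=1.186874; start (x,ẋ)=(-0.126100, 0.340100) → end (x,ẋ)=(0.079136, 1.167092)
phase 2: p=-0.0747, T=0.559, ωT=1.909209, cosh=3.447972, sinh=3.299774; start (x,ẋ)=(0.079136, 1.167092) → end (x,ẋ)=(1.583302, 5.757837)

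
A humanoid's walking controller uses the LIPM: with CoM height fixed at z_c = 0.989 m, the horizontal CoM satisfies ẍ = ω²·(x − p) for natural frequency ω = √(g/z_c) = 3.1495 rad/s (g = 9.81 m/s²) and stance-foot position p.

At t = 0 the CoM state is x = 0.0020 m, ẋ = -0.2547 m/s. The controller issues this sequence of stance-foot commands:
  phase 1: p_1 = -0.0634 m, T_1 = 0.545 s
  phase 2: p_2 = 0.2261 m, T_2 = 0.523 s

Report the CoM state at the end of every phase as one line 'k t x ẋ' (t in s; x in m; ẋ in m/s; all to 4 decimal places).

1 0.5450 -0.0933 -0.1770
2 1.0680 -0.7743 -2.9912

phase 1: p=-0.0634, T=0.545, ωT=1.716478, cosh=2.872295, sinh=2.692597; start (x,ẋ)=(0.002000, -0.254700) → end (x,ẋ)=(-0.093302, -0.176960)
phase 2: p=0.2261, T=0.523, ωT=1.647189, cosh=2.692476, sinh=2.499885; start (x,ẋ)=(-0.093302, -0.176960) → end (x,ẋ)=(-0.774343, -2.991237)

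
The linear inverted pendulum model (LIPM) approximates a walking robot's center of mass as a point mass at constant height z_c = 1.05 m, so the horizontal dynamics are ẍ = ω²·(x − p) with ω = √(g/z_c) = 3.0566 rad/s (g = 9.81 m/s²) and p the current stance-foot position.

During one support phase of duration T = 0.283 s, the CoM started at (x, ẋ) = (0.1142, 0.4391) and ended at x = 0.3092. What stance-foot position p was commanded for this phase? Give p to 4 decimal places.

ωT = 3.0566·0.283 = 0.865018; cosh(ωT) = 1.398046, sinh(ωT) = 0.977002
x(T) = p + (x₀−p)·cosh(ωT) + (ẋ₀/ω)·sinh(ωT) ⇒ p·(1 − cosh) = x(T) − x₀·cosh − (ẋ₀/ω)·sinh
numerator   = 0.3092 − (0.1142)·1.398046 − (0.4391/3.0566)·0.977002 = 0.009191
denominator = 1 − 1.398046 = -0.398046
p = 0.009191 / -0.398046 = -0.0231

p = -0.0231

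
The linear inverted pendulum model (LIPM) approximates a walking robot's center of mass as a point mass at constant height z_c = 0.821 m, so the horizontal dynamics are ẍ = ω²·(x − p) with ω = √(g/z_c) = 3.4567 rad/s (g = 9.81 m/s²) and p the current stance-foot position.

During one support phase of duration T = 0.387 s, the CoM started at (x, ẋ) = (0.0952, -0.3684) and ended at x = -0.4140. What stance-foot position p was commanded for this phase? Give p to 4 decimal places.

ωT = 3.4567·0.387 = 1.337743; cosh(ωT) = 2.036435, sinh(ωT) = 1.773998
x(T) = p + (x₀−p)·cosh(ωT) + (ẋ₀/ω)·sinh(ωT) ⇒ p·(1 − cosh) = x(T) − x₀·cosh − (ẋ₀/ω)·sinh
numerator   = -0.4140 − (0.0952)·2.036435 − (-0.3684/3.4567)·1.773998 = -0.418804
denominator = 1 − 2.036435 = -1.036435
p = -0.418804 / -1.036435 = 0.4041

p = 0.4041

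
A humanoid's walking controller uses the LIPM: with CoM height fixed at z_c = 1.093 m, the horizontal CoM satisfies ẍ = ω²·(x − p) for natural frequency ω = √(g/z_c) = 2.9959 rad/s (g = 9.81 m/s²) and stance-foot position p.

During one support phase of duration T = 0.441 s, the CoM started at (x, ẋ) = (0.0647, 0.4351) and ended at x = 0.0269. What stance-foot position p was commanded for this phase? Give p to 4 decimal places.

p = 0.3532

ωT = 2.9959·0.441 = 1.321192; cosh(ωT) = 2.007351, sinh(ωT) = 1.740534
x(T) = p + (x₀−p)·cosh(ωT) + (ẋ₀/ω)·sinh(ωT) ⇒ p·(1 − cosh) = x(T) − x₀·cosh − (ẋ₀/ω)·sinh
numerator   = 0.0269 − (0.0647)·2.007351 − (0.4351/2.9959)·1.740534 = -0.355757
denominator = 1 − 2.007351 = -1.007351
p = -0.355757 / -1.007351 = 0.3532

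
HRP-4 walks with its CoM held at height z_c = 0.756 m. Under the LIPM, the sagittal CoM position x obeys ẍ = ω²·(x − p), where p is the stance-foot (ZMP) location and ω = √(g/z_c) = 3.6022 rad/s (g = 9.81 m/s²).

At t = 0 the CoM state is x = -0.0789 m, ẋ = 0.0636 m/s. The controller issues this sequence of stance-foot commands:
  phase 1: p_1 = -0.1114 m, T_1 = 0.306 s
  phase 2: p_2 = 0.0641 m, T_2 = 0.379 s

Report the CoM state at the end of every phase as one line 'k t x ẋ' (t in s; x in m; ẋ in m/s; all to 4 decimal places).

phase 1: p=-0.1114, T=0.306, ωT=1.102273, cosh=1.671559, sinh=1.339444; start (x,ẋ)=(-0.078900, 0.063600) → end (x,ẋ)=(-0.033425, 0.263122)
phase 2: p=0.0641, T=0.379, ωT=1.365234, cosh=2.085980, sinh=1.830659; start (x,ẋ)=(-0.033425, 0.263122) → end (x,ẋ)=(-0.005616, -0.094254)

1 0.3060 -0.0334 0.2631
2 0.6850 -0.0056 -0.0943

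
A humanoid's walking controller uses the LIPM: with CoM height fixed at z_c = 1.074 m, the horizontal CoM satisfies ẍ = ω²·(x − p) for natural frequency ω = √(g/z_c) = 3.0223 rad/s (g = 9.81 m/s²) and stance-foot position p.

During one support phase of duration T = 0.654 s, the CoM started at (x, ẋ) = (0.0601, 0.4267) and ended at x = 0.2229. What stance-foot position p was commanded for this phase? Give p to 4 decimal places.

p = 0.1859

ωT = 3.0223·0.654 = 1.976584; cosh(ωT) = 3.678294, sinh(ωT) = 3.539752
x(T) = p + (x₀−p)·cosh(ωT) + (ẋ₀/ω)·sinh(ωT) ⇒ p·(1 − cosh) = x(T) − x₀·cosh − (ẋ₀/ω)·sinh
numerator   = 0.2229 − (0.0601)·3.678294 − (0.4267/3.0223)·3.539752 = -0.497921
denominator = 1 − 3.678294 = -2.678294
p = -0.497921 / -2.678294 = 0.1859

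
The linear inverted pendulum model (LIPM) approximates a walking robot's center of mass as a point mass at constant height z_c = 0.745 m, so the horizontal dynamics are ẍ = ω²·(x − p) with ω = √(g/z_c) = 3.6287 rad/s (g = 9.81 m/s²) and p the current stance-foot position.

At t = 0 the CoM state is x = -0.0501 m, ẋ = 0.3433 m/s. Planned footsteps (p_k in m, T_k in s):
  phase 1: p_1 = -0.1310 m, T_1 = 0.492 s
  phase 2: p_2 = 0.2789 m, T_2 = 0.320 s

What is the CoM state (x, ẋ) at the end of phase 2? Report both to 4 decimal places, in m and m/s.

phase 1: p=-0.1310, T=0.492, ωT=1.785320, cosh=3.064617, sinh=2.896873; start (x,ẋ)=(-0.050100, 0.343300) → end (x,ẋ)=(0.390992, 1.902494)
phase 2: p=0.2789, T=0.320, ωT=1.161184, cosh=1.753414, sinh=1.440299; start (x,ẋ)=(0.390992, 1.902494) → end (x,ẋ)=(1.230578, 3.921697)

x = 1.2306, ẋ = 3.9217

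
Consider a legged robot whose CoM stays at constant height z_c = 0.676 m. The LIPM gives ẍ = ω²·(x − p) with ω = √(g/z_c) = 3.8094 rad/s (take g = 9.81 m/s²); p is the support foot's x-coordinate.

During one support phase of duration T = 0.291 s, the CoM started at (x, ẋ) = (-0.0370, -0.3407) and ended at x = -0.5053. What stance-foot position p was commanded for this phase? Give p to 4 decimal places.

p = 0.4741

ωT = 3.8094·0.291 = 1.108535; cosh(ωT) = 1.679980, sinh(ωT) = 1.349938
x(T) = p + (x₀−p)·cosh(ωT) + (ẋ₀/ω)·sinh(ωT) ⇒ p·(1 − cosh) = x(T) − x₀·cosh − (ẋ₀/ω)·sinh
numerator   = -0.5053 − (-0.0370)·1.679980 − (-0.3407/3.8094)·1.349938 = -0.322407
denominator = 1 − 1.679980 = -0.679980
p = -0.322407 / -0.679980 = 0.4741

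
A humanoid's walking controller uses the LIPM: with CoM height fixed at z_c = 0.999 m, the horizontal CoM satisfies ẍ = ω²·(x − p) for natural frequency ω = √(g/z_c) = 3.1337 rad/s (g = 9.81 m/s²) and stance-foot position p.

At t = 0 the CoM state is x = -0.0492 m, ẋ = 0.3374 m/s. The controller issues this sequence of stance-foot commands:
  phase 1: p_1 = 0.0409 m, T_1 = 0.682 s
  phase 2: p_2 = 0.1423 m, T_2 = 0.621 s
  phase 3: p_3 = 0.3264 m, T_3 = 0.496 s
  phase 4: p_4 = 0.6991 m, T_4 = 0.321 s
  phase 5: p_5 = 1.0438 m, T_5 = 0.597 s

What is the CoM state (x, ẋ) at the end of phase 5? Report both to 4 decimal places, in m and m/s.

phase 1: p=0.0409, T=0.682, ωT=2.137183, cosh=4.296759, sinh=4.178773; start (x,ẋ)=(-0.049200, 0.337400) → end (x,ẋ)=(0.103683, 0.269865)
phase 2: p=0.1423, T=0.621, ωT=1.946028, cosh=3.571832, sinh=3.428991; start (x,ẋ)=(0.103683, 0.269865) → end (x,ẋ)=(0.299662, 0.548959)
phase 3: p=0.3264, T=0.496, ωT=1.554315, cosh=2.471590, sinh=2.260255; start (x,ẋ)=(0.299662, 0.548959) → end (x,ẋ)=(0.656264, 1.167416)
phase 4: p=0.6991, T=0.321, ωT=1.005918, cosh=1.550062, sinh=1.184353; start (x,ẋ)=(0.656264, 1.167416) → end (x,ẋ)=(1.073916, 1.650585)
phase 5: p=1.0438, T=0.597, ωT=1.870819, cosh=3.323805, sinh=3.169807; start (x,ẋ)=(1.073916, 1.650585) → end (x,ẋ)=(2.813502, 5.785367)

x = 2.8135, ẋ = 5.7854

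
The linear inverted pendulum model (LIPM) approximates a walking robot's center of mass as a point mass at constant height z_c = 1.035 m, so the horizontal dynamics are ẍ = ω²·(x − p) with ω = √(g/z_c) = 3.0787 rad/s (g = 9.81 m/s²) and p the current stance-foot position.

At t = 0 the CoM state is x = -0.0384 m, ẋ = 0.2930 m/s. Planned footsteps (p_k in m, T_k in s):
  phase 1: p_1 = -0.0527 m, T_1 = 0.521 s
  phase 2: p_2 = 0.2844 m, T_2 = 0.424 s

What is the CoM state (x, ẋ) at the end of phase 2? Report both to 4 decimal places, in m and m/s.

x = 0.6188, ẋ = 1.3246

phase 1: p=-0.0527, T=0.521, ωT=1.604003, cosh=2.586994, sinh=2.385904; start (x,ẋ)=(-0.038400, 0.293000) → end (x,ẋ)=(0.211361, 0.863030)
phase 2: p=0.2844, T=0.424, ωT=1.305369, cosh=1.980061, sinh=1.708988; start (x,ẋ)=(0.211361, 0.863030) → end (x,ẋ)=(0.618846, 1.324557)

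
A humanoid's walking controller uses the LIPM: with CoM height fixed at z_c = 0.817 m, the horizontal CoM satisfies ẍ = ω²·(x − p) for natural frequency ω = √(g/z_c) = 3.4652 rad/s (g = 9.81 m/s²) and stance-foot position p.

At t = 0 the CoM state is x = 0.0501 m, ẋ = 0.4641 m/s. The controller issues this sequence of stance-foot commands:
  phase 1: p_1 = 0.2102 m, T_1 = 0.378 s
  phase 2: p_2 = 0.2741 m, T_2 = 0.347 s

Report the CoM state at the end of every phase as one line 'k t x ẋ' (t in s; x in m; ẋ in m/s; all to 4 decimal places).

1 0.3780 0.1220 -0.0305
2 0.7250 -0.0151 -0.8531

phase 1: p=0.2102, T=0.378, ωT=1.309846, cosh=1.987732, sinh=1.717870; start (x,ẋ)=(0.050100, 0.464100) → end (x,ẋ)=(0.122041, -0.030531)
phase 2: p=0.2741, T=0.347, ωT=1.202424, cosh=1.814320, sinh=1.513856; start (x,ẋ)=(0.122041, -0.030531) → end (x,ẋ)=(-0.015121, -0.853064)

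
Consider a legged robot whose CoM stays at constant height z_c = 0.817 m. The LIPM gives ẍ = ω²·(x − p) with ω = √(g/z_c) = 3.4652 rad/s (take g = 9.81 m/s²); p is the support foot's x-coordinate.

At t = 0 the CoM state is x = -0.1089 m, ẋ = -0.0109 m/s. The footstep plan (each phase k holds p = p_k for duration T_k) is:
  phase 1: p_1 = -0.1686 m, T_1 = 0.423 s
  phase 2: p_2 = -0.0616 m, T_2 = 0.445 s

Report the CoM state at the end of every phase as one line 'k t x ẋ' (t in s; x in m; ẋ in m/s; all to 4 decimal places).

1 0.4230 -0.0389 0.3992
2 0.8680 0.2509 1.1513

phase 1: p=-0.1686, T=0.423, ωT=1.465780, cosh=2.280908, sinh=2.050010; start (x,ẋ)=(-0.108900, -0.010900) → end (x,ẋ)=(-0.038878, 0.399229)
phase 2: p=-0.0616, T=0.445, ωT=1.542014, cosh=2.443972, sinh=2.230022; start (x,ẋ)=(-0.038878, 0.399229) → end (x,ẋ)=(0.250854, 1.151286)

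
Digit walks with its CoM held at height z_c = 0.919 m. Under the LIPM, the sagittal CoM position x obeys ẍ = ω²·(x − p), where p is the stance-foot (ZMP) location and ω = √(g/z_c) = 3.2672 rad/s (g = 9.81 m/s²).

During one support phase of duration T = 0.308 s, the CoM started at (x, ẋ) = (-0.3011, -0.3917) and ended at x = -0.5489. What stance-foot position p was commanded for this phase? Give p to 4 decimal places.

p = -0.1090

ωT = 3.2672·0.308 = 1.006298; cosh(ωT) = 1.550512, sinh(ωT) = 1.184942
x(T) = p + (x₀−p)·cosh(ωT) + (ẋ₀/ω)·sinh(ωT) ⇒ p·(1 − cosh) = x(T) − x₀·cosh − (ẋ₀/ω)·sinh
numerator   = -0.5489 − (-0.3011)·1.550512 − (-0.3917/3.2672)·1.184942 = 0.060020
denominator = 1 − 1.550512 = -0.550512
p = 0.060020 / -0.550512 = -0.1090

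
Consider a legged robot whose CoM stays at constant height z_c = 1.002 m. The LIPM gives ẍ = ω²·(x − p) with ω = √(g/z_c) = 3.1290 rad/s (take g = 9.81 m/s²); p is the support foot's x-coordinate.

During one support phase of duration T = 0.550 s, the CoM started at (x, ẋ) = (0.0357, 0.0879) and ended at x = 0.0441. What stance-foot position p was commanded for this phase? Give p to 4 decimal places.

p = 0.0716

ωT = 3.1290·0.550 = 1.720950; cosh(ωT) = 2.884366, sinh(ωT) = 2.705470
x(T) = p + (x₀−p)·cosh(ωT) + (ẋ₀/ω)·sinh(ωT) ⇒ p·(1 − cosh) = x(T) − x₀·cosh − (ẋ₀/ω)·sinh
numerator   = 0.0441 − (0.0357)·2.884366 − (0.0879/3.1290)·2.705470 = -0.134874
denominator = 1 − 2.884366 = -1.884366
p = -0.134874 / -1.884366 = 0.0716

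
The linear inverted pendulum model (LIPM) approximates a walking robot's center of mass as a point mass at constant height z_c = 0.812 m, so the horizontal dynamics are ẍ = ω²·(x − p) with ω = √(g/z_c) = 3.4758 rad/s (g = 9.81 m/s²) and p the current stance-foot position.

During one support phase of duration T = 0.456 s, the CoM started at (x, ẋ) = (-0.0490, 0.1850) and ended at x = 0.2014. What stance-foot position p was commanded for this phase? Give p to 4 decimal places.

ωT = 3.4758·0.456 = 1.584965; cosh(ωT) = 2.542037, sinh(ωT) = 2.337082
x(T) = p + (x₀−p)·cosh(ωT) + (ẋ₀/ω)·sinh(ωT) ⇒ p·(1 − cosh) = x(T) − x₀·cosh − (ẋ₀/ω)·sinh
numerator   = 0.2014 − (-0.0490)·2.542037 − (0.1850/3.4758)·2.337082 = 0.201568
denominator = 1 − 2.542037 = -1.542037
p = 0.201568 / -1.542037 = -0.1307

p = -0.1307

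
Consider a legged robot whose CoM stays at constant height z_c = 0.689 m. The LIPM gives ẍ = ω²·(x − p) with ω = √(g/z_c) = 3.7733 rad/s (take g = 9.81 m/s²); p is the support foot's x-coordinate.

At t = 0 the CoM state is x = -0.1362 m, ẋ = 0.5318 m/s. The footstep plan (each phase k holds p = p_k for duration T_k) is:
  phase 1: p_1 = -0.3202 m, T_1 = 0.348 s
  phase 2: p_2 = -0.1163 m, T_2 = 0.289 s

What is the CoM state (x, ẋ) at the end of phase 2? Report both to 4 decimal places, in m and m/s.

phase 1: p=-0.3202, T=0.348, ωT=1.313108, cosh=1.993347, sinh=1.724365; start (x,ẋ)=(-0.136200, 0.531800) → end (x,ẋ)=(0.289604, 2.257266)
phase 2: p=-0.1163, T=0.289, ωT=1.090484, cosh=1.655883, sinh=1.319830; start (x,ẋ)=(0.289604, 2.257266) → end (x,ẋ)=(1.345379, 5.759217)

x = 1.3454, ẋ = 5.7592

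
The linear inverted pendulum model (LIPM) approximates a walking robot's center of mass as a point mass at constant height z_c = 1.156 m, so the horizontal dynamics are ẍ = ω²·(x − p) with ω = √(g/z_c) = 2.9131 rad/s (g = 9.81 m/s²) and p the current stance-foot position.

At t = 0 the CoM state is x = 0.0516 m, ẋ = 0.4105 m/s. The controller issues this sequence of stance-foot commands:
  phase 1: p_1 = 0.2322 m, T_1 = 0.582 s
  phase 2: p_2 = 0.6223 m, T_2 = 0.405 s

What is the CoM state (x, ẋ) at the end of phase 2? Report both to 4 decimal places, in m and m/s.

phase 1: p=0.2322, T=0.582, ωT=1.695424, cosh=2.816239, sinh=2.632718; start (x,ẋ)=(0.051600, 0.410500) → end (x,ẋ)=(0.094577, -0.229022)
phase 2: p=0.6223, T=0.405, ωT=1.179806, cosh=1.780540, sinh=1.473201; start (x,ẋ)=(0.094577, -0.229022) → end (x,ẋ)=(-0.433152, -2.672550)

x = -0.4332, ẋ = -2.6725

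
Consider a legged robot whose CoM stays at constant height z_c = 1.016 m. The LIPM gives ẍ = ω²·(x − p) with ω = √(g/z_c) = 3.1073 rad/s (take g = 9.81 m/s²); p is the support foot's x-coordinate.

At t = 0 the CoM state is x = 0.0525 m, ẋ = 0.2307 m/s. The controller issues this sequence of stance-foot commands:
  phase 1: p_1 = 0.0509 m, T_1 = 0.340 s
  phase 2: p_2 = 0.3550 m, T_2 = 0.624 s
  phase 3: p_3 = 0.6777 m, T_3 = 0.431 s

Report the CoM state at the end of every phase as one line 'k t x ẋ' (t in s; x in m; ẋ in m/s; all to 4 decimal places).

phase 1: p=0.0509, T=0.340, ωT=1.056482, cosh=1.611956, sinh=1.264279; start (x,ẋ)=(0.052500, 0.230700) → end (x,ẋ)=(0.147345, 0.378164)
phase 2: p=0.3550, T=0.624, ωT=1.938955, cosh=3.547669, sinh=3.403815; start (x,ẋ)=(0.147345, 0.378164) → end (x,ẋ)=(0.032559, -0.854700)
phase 3: p=0.6777, T=0.431, ωT=1.339246, cosh=2.039105, sinh=1.777062; start (x,ẋ)=(0.032559, -0.854700) → end (x,ẋ)=(-1.126613, -5.305206)

1 0.3400 0.1473 0.3782
2 0.9640 0.0326 -0.8547
3 1.3950 -1.1266 -5.3052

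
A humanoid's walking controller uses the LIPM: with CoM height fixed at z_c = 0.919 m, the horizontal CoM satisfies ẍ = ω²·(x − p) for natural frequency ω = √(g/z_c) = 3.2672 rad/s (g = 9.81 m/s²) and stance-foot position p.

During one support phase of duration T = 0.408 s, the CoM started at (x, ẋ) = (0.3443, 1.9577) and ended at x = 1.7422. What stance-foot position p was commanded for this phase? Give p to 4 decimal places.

p = 0.0129

ωT = 3.2672·0.408 = 1.333018; cosh(ωT) = 2.028075, sinh(ωT) = 1.764395
x(T) = p + (x₀−p)·cosh(ωT) + (ẋ₀/ω)·sinh(ωT) ⇒ p·(1 − cosh) = x(T) − x₀·cosh − (ẋ₀/ω)·sinh
numerator   = 1.7422 − (0.3443)·2.028075 − (1.9577/3.2672)·1.764395 = -0.013288
denominator = 1 − 2.028075 = -1.028075
p = -0.013288 / -1.028075 = 0.0129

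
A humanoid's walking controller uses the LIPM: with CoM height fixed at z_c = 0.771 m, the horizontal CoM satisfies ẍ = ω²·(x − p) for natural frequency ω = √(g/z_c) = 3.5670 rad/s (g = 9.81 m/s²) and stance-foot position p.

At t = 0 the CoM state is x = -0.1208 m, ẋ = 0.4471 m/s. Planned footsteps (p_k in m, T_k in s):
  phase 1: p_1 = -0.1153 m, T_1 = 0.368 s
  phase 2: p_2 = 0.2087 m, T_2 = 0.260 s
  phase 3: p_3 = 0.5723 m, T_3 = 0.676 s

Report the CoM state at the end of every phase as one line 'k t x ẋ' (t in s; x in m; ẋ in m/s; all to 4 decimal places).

phase 1: p=-0.1153, T=0.368, ωT=1.312656, cosh=1.992567, sinh=1.723463; start (x,ẋ)=(-0.120800, 0.447100) → end (x,ẋ)=(0.089766, 0.857065)
phase 2: p=0.2087, T=0.260, ωT=0.927420, cosh=1.461776, sinh=1.066203; start (x,ẋ)=(0.089766, 0.857065) → end (x,ẋ)=(0.291028, 0.800512)
phase 3: p=0.5723, T=0.676, ωT=2.411292, cosh=5.619027, sinh=5.529328; start (x,ẋ)=(0.291028, 0.800512) → end (x,ẋ)=(0.232725, -1.049463)

1 0.3680 0.0898 0.8571
2 0.6280 0.2910 0.8005
3 1.3040 0.2327 -1.0495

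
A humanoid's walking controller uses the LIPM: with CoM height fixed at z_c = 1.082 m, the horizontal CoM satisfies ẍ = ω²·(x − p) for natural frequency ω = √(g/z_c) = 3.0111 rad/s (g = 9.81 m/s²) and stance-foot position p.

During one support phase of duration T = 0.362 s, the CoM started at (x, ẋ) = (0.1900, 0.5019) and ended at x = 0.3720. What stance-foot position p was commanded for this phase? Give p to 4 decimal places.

ωT = 3.0111·0.362 = 1.090018; cosh(ωT) = 1.655269, sinh(ωT) = 1.319059
x(T) = p + (x₀−p)·cosh(ωT) + (ẋ₀/ω)·sinh(ωT) ⇒ p·(1 − cosh) = x(T) − x₀·cosh − (ẋ₀/ω)·sinh
numerator   = 0.3720 − (0.1900)·1.655269 − (0.5019/3.0111)·1.319059 = -0.162366
denominator = 1 − 1.655269 = -0.655269
p = -0.162366 / -0.655269 = 0.2478

p = 0.2478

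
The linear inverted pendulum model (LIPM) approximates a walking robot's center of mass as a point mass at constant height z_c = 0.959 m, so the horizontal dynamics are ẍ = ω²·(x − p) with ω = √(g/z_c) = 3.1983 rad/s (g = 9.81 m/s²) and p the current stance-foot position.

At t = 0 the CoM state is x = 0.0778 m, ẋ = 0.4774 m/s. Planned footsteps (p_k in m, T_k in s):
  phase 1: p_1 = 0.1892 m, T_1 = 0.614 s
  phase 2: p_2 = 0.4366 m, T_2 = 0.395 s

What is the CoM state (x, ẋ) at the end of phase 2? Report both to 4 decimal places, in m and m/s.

x = 0.4361, ẋ = 0.2553

phase 1: p=0.1892, T=0.614, ωT=1.963756, cosh=3.633187, sinh=3.492857; start (x,ẋ)=(0.077800, 0.477400) → end (x,ẋ)=(0.305831, 0.490011)
phase 2: p=0.4366, T=0.395, ωT=1.263329, cosh=1.909943, sinh=1.627232; start (x,ẋ)=(0.305831, 0.490011) → end (x,ẋ)=(0.436146, 0.255320)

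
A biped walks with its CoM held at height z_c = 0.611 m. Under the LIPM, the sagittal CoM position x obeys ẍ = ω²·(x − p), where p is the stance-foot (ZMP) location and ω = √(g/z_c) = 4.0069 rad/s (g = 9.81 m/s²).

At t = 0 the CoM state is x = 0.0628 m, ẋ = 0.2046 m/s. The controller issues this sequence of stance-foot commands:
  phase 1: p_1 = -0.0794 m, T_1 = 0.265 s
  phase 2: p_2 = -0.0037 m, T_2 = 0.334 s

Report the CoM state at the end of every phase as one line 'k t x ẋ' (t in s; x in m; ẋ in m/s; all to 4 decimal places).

1 0.2650 0.2158 1.0565
2 0.5990 0.9115 3.7136

phase 1: p=-0.0794, T=0.265, ωT=1.061829, cosh=1.618738, sinh=1.272915; start (x,ẋ)=(0.062800, 0.204600) → end (x,ẋ)=(0.215782, 1.056477)
phase 2: p=-0.0037, T=0.334, ωT=1.338305, cosh=2.037432, sinh=1.775142; start (x,ẋ)=(0.215782, 1.056477) → end (x,ẋ)=(0.911522, 3.713636)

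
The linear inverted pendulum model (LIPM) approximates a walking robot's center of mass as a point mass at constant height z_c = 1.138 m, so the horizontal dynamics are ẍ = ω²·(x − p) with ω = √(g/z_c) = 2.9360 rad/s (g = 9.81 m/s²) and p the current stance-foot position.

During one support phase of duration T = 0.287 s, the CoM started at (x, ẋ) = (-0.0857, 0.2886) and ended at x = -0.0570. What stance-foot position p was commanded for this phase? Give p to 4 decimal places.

p = 0.0850

ωT = 2.9360·0.287 = 0.842632; cosh(ωT) = 1.376524, sinh(ωT) = 0.945948
x(T) = p + (x₀−p)·cosh(ωT) + (ẋ₀/ω)·sinh(ωT) ⇒ p·(1 − cosh) = x(T) − x₀·cosh − (ẋ₀/ω)·sinh
numerator   = -0.0570 − (-0.0857)·1.376524 − (0.2886/2.9360)·0.945948 = -0.032016
denominator = 1 − 1.376524 = -0.376524
p = -0.032016 / -0.376524 = 0.0850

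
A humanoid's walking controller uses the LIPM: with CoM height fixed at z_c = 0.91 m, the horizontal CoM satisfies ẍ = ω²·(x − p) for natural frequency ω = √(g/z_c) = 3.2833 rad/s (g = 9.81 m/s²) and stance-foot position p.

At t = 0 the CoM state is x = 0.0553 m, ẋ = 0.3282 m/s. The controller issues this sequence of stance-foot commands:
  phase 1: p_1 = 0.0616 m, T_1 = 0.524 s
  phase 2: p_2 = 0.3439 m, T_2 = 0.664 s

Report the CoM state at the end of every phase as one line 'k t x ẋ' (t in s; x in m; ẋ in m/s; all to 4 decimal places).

phase 1: p=0.0616, T=0.524, ωT=1.720449, cosh=2.883012, sinh=2.704026; start (x,ẋ)=(0.055300, 0.328200) → end (x,ẋ)=(0.313733, 0.890272)
phase 2: p=0.3439, T=0.664, ωT=2.180111, cosh=4.480159, sinh=4.367131; start (x,ẋ)=(0.313733, 0.890272) → end (x,ẋ)=(1.392900, 3.556003)

1 0.5240 0.3137 0.8903
2 1.1880 1.3929 3.5560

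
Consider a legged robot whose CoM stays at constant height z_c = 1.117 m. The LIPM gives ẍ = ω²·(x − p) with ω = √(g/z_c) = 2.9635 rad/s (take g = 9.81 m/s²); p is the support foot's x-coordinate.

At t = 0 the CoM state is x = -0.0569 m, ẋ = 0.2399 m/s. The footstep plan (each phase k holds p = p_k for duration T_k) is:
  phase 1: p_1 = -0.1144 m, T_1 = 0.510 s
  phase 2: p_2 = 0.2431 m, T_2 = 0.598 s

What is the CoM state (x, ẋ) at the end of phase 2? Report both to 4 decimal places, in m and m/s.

x = 1.0069, ẋ = 2.4461

phase 1: p=-0.1144, T=0.510, ωT=1.511385, cosh=2.376804, sinh=2.156200; start (x,ẋ)=(-0.056900, 0.239900) → end (x,ẋ)=(0.196814, 0.937615)
phase 2: p=0.2431, T=0.598, ωT=1.772173, cosh=3.026794, sinh=2.856831; start (x,ẋ)=(0.196814, 0.937615) → end (x,ẋ)=(1.006868, 2.446099)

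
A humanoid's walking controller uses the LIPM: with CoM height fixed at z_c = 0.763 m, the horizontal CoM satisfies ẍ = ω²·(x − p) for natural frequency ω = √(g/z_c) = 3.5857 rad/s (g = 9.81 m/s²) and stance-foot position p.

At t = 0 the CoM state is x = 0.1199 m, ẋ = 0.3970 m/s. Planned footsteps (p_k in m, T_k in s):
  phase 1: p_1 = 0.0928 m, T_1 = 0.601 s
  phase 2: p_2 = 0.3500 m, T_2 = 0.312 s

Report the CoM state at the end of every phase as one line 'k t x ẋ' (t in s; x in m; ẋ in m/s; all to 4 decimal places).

1 0.6010 0.6825 2.1492
2 0.9130 1.7326 5.2704

phase 1: p=0.0928, T=0.601, ωT=2.155006, cosh=4.371921, sinh=4.256018; start (x,ẋ)=(0.119900, 0.397000) → end (x,ẋ)=(0.682495, 2.149220)
phase 2: p=0.3500, T=0.312, ωT=1.118738, cosh=1.693841, sinh=1.367149; start (x,ẋ)=(0.682495, 2.149220) → end (x,ẋ)=(1.732645, 5.270390)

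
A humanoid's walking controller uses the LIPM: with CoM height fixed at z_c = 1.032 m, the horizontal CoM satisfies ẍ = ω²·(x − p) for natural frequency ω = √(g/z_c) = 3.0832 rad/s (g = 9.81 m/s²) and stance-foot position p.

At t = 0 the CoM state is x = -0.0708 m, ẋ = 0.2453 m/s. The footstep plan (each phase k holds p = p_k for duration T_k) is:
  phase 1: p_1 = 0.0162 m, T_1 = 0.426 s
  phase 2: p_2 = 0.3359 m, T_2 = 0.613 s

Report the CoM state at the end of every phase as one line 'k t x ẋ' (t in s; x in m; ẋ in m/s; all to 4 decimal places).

phase 1: p=0.0162, T=0.426, ωT=1.313443, cosh=1.993925, sinh=1.725032; start (x,ẋ)=(-0.070800, 0.245300) → end (x,ẋ)=(-0.020028, 0.026390)
phase 2: p=0.3359, T=0.613, ωT=1.890002, cosh=3.385225, sinh=3.234154; start (x,ẋ)=(-0.020028, 0.026390) → end (x,ẋ)=(-0.841313, -3.459811)

1 0.4260 -0.0200 0.0264
2 1.0390 -0.8413 -3.4598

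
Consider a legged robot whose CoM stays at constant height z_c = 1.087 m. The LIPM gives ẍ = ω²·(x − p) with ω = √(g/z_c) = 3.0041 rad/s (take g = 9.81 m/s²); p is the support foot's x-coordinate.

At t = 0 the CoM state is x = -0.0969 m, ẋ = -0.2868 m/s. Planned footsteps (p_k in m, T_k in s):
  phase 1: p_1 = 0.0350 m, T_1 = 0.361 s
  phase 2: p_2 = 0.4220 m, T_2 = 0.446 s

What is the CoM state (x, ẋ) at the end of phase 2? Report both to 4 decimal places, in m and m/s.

phase 1: p=0.0350, T=0.361, ωT=1.084480, cosh=1.647990, sinh=1.309912; start (x,ẋ)=(-0.096900, -0.286800) → end (x,ẋ)=(-0.307427, -0.991684)
phase 2: p=0.4220, T=0.446, ωT=1.339829, cosh=2.040140, sinh=1.778249; start (x,ẋ)=(-0.307427, -0.991684) → end (x,ẋ)=(-1.653150, -5.919798)

x = -1.6532, ẋ = -5.9198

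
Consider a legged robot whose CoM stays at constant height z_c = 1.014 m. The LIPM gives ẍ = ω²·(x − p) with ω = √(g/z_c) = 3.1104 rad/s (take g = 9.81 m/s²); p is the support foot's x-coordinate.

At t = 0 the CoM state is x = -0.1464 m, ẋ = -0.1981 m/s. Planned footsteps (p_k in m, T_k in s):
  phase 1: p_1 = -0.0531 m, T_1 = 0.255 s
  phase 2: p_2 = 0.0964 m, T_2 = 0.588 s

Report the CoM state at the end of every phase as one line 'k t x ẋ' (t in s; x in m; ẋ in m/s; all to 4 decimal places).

1 0.2550 -0.2333 -0.5188
2 0.8430 -1.4626 -4.7677

phase 1: p=-0.0531, T=0.255, ωT=0.793152, cosh=1.331385, sinh=0.878968; start (x,ẋ)=(-0.146400, -0.198100) → end (x,ẋ)=(-0.233299, -0.518824)
phase 2: p=0.0964, T=0.588, ωT=1.828915, cosh=3.193858, sinh=3.033270; start (x,ẋ)=(-0.233299, -0.518824) → end (x,ẋ)=(-1.462571, -4.767658)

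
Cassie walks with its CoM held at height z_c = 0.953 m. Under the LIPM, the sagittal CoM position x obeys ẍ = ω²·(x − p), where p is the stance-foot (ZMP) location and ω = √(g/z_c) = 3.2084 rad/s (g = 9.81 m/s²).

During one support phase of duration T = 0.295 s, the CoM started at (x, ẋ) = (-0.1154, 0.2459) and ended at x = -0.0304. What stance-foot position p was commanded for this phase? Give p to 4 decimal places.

ωT = 3.2084·0.295 = 0.946478; cosh(ωT) = 1.482362, sinh(ωT) = 1.094257
x(T) = p + (x₀−p)·cosh(ωT) + (ẋ₀/ω)·sinh(ωT) ⇒ p·(1 − cosh) = x(T) − x₀·cosh − (ẋ₀/ω)·sinh
numerator   = -0.0304 − (-0.1154)·1.482362 − (0.2459/3.2084)·1.094257 = 0.056798
denominator = 1 − 1.482362 = -0.482362
p = 0.056798 / -0.482362 = -0.1177

p = -0.1177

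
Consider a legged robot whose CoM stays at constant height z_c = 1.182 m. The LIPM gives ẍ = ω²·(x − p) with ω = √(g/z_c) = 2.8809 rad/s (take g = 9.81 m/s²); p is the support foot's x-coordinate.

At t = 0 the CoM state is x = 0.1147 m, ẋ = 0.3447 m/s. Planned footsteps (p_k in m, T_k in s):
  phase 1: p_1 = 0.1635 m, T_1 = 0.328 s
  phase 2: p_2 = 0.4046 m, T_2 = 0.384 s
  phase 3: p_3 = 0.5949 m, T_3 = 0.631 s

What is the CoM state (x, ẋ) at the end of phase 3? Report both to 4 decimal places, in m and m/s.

x = -0.5624, ẋ = -3.1976

phase 1: p=0.1635, T=0.328, ωT=0.944935, cosh=1.480676, sinh=1.091971; start (x,ẋ)=(0.114700, 0.344700) → end (x,ẋ)=(0.221897, 0.356871)
phase 2: p=0.4046, T=0.384, ωT=1.106266, cosh=1.676920, sinh=1.346128; start (x,ẋ)=(0.221897, 0.356871) → end (x,ẋ)=(0.264974, -0.110087)
phase 3: p=0.5949, T=0.631, ωT=1.817848, cosh=3.160483, sinh=2.998108; start (x,ẋ)=(0.264974, -0.110087) → end (x,ẋ)=(-0.562392, -3.197583)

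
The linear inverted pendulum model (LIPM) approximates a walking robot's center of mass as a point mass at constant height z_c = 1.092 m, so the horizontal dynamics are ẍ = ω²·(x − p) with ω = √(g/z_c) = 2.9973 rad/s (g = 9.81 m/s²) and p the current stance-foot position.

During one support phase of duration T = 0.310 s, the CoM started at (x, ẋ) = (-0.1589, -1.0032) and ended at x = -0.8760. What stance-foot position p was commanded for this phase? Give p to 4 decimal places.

p = 0.6162

ωT = 2.9973·0.310 = 0.929163; cosh(ωT) = 1.463636, sinh(ωT) = 1.068752
x(T) = p + (x₀−p)·cosh(ωT) + (ẋ₀/ω)·sinh(ωT) ⇒ p·(1 − cosh) = x(T) − x₀·cosh − (ẋ₀/ω)·sinh
numerator   = -0.8760 − (-0.1589)·1.463636 − (-1.0032/2.9973)·1.068752 = -0.285715
denominator = 1 − 1.463636 = -0.463636
p = -0.285715 / -0.463636 = 0.6162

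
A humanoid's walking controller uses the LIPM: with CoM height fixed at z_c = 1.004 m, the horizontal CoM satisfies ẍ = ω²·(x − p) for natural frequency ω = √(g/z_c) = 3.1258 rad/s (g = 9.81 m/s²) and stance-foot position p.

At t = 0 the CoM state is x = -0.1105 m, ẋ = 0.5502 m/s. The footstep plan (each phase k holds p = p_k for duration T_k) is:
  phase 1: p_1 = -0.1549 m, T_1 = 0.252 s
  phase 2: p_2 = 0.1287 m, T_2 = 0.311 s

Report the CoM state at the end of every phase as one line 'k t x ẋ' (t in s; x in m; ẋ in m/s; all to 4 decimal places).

phase 1: p=-0.1549, T=0.252, ωT=0.787702, cosh=1.326614, sinh=0.871724; start (x,ẋ)=(-0.110500, 0.550200) → end (x,ẋ)=(0.057442, 0.850885)
phase 2: p=0.1287, T=0.311, ωT=0.972124, cosh=1.510916, sinh=1.132637; start (x,ẋ)=(0.057442, 0.850885) → end (x,ẋ)=(0.329354, 1.033334)

1 0.2520 0.0574 0.8509
2 0.5630 0.3294 1.0333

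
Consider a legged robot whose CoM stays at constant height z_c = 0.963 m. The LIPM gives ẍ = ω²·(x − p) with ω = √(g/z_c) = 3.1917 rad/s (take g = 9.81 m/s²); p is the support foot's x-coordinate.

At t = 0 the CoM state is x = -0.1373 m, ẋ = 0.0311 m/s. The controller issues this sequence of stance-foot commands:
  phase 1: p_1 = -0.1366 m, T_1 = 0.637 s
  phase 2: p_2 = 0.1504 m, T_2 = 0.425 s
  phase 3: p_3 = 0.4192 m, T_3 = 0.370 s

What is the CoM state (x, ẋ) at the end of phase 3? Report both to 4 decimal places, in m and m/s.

x = -1.4493, ẋ = -5.6274

phase 1: p=-0.1366, T=0.637, ωT=2.033113, cosh=3.884376, sinh=3.753449; start (x,ẋ)=(-0.137300, 0.031100) → end (x,ẋ)=(-0.102745, 0.112418)
phase 2: p=0.1504, T=0.425, ωT=1.356472, cosh=2.070021, sinh=1.812453; start (x,ẋ)=(-0.102745, 0.112418) → end (x,ẋ)=(-0.309778, -1.231689)
phase 3: p=0.4192, T=0.370, ωT=1.180929, cosh=1.782196, sinh=1.475203; start (x,ẋ)=(-0.309778, -1.231689) → end (x,ẋ)=(-1.449268, -5.627434)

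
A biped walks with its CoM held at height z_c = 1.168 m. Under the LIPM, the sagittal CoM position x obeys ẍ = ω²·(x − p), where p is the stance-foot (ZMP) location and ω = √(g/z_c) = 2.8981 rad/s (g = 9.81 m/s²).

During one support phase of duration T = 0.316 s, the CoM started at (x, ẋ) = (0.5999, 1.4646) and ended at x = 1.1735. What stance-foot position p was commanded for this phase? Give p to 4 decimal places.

p = 0.5035

ωT = 2.8981·0.316 = 0.915800; cosh(ωT) = 1.449484, sinh(ωT) = 1.049288
x(T) = p + (x₀−p)·cosh(ωT) + (ẋ₀/ω)·sinh(ωT) ⇒ p·(1 − cosh) = x(T) − x₀·cosh − (ẋ₀/ω)·sinh
numerator   = 1.1735 − (0.5999)·1.449484 − (1.4646/2.8981)·1.049288 = -0.226320
denominator = 1 − 1.449484 = -0.449484
p = -0.226320 / -0.449484 = 0.5035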